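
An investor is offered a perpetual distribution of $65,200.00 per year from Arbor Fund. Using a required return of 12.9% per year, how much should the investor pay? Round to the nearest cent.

Level perpetuity: PV = C / r = $65,200.00 / 0.129 = $505,426.36

$505426.36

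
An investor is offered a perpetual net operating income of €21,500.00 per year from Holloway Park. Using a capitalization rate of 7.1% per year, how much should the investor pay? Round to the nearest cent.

Level perpetuity: PV = C / r = €21,500.00 / 0.071 = €302,816.90

€302816.90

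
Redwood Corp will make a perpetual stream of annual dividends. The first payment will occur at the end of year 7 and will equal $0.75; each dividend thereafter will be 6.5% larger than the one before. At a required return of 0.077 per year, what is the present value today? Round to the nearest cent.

$40.05

Value at end of year 6: C₁ / (r − g) = $0.75 / (0.077 − 0.065) = $62.5000
Discount to today: PV = $62.5000 / (1 + 0.077)^6 = $62.5000 / 1.560609 = $40.05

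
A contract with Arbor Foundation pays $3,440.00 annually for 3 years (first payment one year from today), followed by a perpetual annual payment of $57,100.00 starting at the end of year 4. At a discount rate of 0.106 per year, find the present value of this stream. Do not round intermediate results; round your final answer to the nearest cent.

$406631.84

PV of 3-year annuity: $3,440.00 × [1 − (1+0.106)^−3] / 0.106 = 8465.20820
Perpetuity value at year 3: $57,100.00 / 0.106 = 538679.24528
PV of perpetuity: 538679.24528 / (1+0.106)^3 = 398166.63248
Total PV = 8465.20820 + 398166.63248 = 406631.84067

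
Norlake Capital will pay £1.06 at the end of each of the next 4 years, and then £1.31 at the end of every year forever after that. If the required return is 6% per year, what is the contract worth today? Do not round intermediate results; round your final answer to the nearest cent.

£20.97

PV of 4-year annuity: £1.06 × [1 − (1+0.06)^−4] / 0.06 = 3.67301
Perpetuity value at year 4: £1.31 / 0.06 = 21.83333
PV of perpetuity: 21.83333 / (1+0.06)^4 = 17.29404
Total PV = 3.67301 + 17.29404 = 20.96706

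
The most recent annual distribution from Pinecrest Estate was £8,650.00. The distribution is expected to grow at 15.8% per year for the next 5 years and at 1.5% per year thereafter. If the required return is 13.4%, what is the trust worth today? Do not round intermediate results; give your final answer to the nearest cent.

£127999.06

D_1 = 10016.70000
D_2 = 11599.33860
D_3 = 13432.03410
D_4 = 15554.29549
D_5 = 18011.87417
Terminal value at year 5: TV = D_5×(1+g_2)/(r−g_2) = 18282.05229/0.119 = 153630.69148
P_0 = D_1/(1+r)^1 + D_2/(1+r)^2 + D_3/(1+r)^3 + D_4/(1+r)^4 + D_5/(1+r)^5 + TV/(1+r)^5
    = 8833.06878 + 9020.01204 + 9210.91176 + 9405.85169 + 9604.91734 + 81924.29495 = 127999.05657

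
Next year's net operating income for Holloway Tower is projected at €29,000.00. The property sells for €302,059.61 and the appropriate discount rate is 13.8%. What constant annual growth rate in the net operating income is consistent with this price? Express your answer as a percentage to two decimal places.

4.20%

P = D₁/(r−g) ⇒ g = r − D₁/P = 0.138 − €29,000.00/€302,059.61 = 0.041992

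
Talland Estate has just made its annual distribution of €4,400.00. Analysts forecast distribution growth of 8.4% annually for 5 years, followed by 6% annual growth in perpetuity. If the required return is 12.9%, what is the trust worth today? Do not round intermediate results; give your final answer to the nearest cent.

€74660.20

D_1 = 4769.60000
D_2 = 5170.24640
D_3 = 5604.54710
D_4 = 6075.32905
D_5 = 6585.65669
Terminal value at year 5: TV = D_5×(1+g_2)/(r−g_2) = 6980.79610/0.069 = 101170.95791
P_0 = D_1/(1+r)^1 + D_2/(1+r)^2 + D_3/(1+r)^3 + D_4/(1+r)^4 + D_5/(1+r)^5 + TV/(1+r)^5
    = 4224.62356 + 4056.23732 + 3894.56268 + 3739.33210 + 3590.28875 + 55155.16046 = 74660.20487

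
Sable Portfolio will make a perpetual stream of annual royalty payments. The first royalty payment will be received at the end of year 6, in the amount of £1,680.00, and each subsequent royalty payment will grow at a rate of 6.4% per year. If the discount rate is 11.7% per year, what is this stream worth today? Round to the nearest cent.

Value at end of year 5: C₁ / (r − g) = £1,680.00 / (0.117 − 0.064) = £31,698.1132
Discount to today: PV = £31,698.1132 / (1 + 0.117)^5 = £31,698.1132 / 1.738865 = £18,229.20

£18229.20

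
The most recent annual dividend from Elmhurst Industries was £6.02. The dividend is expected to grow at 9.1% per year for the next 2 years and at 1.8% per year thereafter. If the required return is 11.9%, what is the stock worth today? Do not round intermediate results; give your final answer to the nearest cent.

D_1 = 6.56782
D_2 = 7.16549
Terminal value at year 2: TV = D_2×(1+g_2)/(r−g_2) = 7.29447/0.101 = 72.22248
P_0 = D_1/(1+r)^1 + D_2/(1+r)^2 + TV/(1+r)^2
    = 5.86937 + 5.72250 + 57.67827 = 69.27014

£69.27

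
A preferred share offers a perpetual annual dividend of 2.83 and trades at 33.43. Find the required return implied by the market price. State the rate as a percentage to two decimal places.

8.47%

P = C/r ⇒ r = C/P = 2.83/33.43 = 0.084655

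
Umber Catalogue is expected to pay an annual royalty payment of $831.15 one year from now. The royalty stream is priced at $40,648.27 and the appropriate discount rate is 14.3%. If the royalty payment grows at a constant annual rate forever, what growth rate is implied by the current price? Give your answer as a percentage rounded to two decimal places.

12.26%

P = D₁/(r−g) ⇒ g = r − D₁/P = 0.143 − $831.15/$40,648.27 = 0.122553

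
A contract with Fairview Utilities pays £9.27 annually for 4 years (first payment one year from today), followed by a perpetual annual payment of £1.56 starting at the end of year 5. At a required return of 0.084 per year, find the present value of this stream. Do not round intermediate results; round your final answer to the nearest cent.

£43.88

PV of 4-year annuity: £9.27 × [1 − (1+0.084)^−4] / 0.084 = 30.43202
Perpetuity value at year 4: £1.56 / 0.084 = 18.57143
PV of perpetuity: 18.57143 / (1+0.084)^4 = 13.45018
Total PV = 30.43202 + 13.45018 = 43.88220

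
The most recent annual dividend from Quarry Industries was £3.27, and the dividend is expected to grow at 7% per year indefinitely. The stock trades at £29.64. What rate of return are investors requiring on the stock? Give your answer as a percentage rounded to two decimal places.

D₁ = £3.27 × 1.07 = £3.4989
P = D₁/(r − g) ⇒ r = D₁/P + g = £3.4989/£29.64 + 0.07 = 0.118047 + 0.07 = 0.188047

18.80%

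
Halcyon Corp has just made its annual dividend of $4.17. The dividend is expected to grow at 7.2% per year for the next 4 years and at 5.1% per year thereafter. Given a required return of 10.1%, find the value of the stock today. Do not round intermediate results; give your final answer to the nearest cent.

D_1 = 4.47024
D_2 = 4.79210
D_3 = 5.13713
D_4 = 5.50700
Terminal value at year 4: TV = D_4×(1+g_2)/(r−g_2) = 5.78786/0.05 = 115.75717
P_0 = D_1/(1+r)^1 + D_2/(1+r)^2 + D_3/(1+r)^3 + D_4/(1+r)^4 + TV/(1+r)^4
    = 4.06016 + 3.95322 + 3.84909 + 3.74771 + 78.77685 = 94.38704

$94.39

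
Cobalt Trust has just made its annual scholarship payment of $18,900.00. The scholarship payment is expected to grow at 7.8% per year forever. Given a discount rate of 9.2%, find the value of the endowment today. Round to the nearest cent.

$1455300.00

D₁ = D₀ × (1 + g) = $18,900.00 × 1.078 = $20,374.2000
Growing perpetuity: P = D₁ / (r − g) = $20,374.2000 / (0.092 − 0.078) = $1,455,300.00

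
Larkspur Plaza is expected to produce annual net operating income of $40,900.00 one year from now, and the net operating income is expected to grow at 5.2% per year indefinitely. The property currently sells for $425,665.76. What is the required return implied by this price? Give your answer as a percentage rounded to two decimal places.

P = D₁/(r − g) ⇒ r = D₁/P + g = $40,900.0000/$425,665.76 + 0.052 = 0.096085 + 0.052 = 0.148085

14.81%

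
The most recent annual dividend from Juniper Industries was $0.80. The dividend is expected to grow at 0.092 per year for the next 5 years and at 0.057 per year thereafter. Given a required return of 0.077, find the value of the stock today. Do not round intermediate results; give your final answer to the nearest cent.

$49.48

D_1 = 0.87360
D_2 = 0.95397
D_3 = 1.04174
D_4 = 1.13758
D_5 = 1.24223
Terminal value at year 5: TV = D_5×(1+g_2)/(r−g_2) = 1.31304/0.02 = 65.65203
P_0 = D_1/(1+r)^1 + D_2/(1+r)^2 + D_3/(1+r)^3 + D_4/(1+r)^4 + D_5/(1+r)^5 + TV/(1+r)^5
    = 0.81114 + 0.82244 + 0.83389 + 0.84551 + 0.85728 + 45.30745 = 49.47772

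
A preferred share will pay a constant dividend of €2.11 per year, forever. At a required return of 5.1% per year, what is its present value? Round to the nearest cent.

Level perpetuity: PV = C / r = €2.11 / 0.051 = €41.37

€41.37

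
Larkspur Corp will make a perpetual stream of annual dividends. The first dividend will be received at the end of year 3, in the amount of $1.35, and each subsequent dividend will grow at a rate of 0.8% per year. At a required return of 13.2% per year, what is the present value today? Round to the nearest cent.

$8.50

Value at end of year 2: C₁ / (r − g) = $1.35 / (0.132 − 0.008) = $10.8871
Discount to today: PV = $10.8871 / (1 + 0.132)^2 = $10.8871 / 1.281424 = $8.50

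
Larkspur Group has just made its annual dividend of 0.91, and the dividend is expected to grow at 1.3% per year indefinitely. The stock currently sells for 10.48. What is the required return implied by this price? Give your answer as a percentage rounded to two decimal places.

D₁ = 0.91 × 1.013 = 0.9218
P = D₁/(r − g) ⇒ r = D₁/P + g = 0.9218/10.48 + 0.013 = 0.087961 + 0.013 = 0.100961

10.10%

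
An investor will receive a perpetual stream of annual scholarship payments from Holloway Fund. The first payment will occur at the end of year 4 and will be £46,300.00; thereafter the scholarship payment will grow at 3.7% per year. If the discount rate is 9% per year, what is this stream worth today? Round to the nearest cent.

£674567.83

Value at end of year 3: C₁ / (r − g) = £46,300.00 / (0.09 − 0.037) = £873,584.9057
Discount to today: PV = £873,584.9057 / (1 + 0.09)^3 = £873,584.9057 / 1.295029 = £674,567.83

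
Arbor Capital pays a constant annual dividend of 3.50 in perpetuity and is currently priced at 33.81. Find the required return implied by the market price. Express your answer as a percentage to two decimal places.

10.35%

P = C/r ⇒ r = C/P = 3.50/33.81 = 0.103520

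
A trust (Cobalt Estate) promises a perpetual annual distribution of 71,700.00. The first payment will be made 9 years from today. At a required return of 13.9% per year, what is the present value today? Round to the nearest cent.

Value at end of year 8: C / r = 71,700.00 / 0.139 = 515,827.3381
Discount to today: PV = 515,827.3381 / (1 + 0.139)^8 = 515,827.3381 / 2.832630 = 182,101.94

182101.94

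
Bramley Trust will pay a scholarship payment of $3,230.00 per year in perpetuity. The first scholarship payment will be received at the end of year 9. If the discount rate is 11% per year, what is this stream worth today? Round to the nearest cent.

Value at end of year 8: C / r = $3,230.00 / 0.11 = $29,363.6364
Discount to today: PV = $29,363.6364 / (1 + 0.11)^8 = $29,363.6364 / 2.304538 = $12,741.66

$12741.66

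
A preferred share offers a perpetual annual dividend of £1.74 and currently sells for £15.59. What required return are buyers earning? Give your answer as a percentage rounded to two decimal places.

11.16%

P = C/r ⇒ r = C/P = £1.74/£15.59 = 0.111610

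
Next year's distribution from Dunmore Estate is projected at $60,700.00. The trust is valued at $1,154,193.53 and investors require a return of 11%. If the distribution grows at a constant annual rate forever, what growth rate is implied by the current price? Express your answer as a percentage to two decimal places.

P = D₁/(r−g) ⇒ g = r − D₁/P = 0.11 − $60,700.00/$1,154,193.53 = 0.057409

5.74%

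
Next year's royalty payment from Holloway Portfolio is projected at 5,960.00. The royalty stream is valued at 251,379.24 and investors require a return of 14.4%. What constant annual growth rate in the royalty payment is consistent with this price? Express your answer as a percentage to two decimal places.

12.03%

P = D₁/(r−g) ⇒ g = r − D₁/P = 0.144 − 5,960.00/251,379.24 = 0.120291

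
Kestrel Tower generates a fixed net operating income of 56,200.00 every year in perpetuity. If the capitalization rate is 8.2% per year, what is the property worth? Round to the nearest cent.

Level perpetuity: PV = C / r = 56,200.00 / 0.082 = 685,365.85

685365.85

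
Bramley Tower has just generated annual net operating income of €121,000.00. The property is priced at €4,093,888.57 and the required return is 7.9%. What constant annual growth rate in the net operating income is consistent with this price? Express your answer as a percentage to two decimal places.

4.80%

P = D₀(1+g)/(r−g) ⇒ P(r−g) = D₀(1+g) ⇒ g(P+D₀) = P·r − D₀
g = (P·r − D₀)/(P + D₀) = (€4,093,888.57×0.079 − €121,000.00) / (€4,093,888.57 + €121,000.00) = 0.048024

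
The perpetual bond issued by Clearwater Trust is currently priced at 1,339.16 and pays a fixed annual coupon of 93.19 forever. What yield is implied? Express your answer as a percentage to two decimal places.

6.96%

P = C/r ⇒ r = C/P = 93.19/1,339.16 = 0.069588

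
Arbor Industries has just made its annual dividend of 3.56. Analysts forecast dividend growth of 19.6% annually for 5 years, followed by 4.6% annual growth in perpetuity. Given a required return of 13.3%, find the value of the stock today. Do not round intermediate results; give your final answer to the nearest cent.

77.10

D_1 = 4.25776
D_2 = 5.09228
D_3 = 6.09037
D_4 = 7.28408
D_5 = 8.71176
Terminal value at year 5: TV = D_5×(1+g_2)/(r−g_2) = 9.11250/0.087 = 104.74139
P_0 = D_1/(1+r)^1 + D_2/(1+r)^2 + D_3/(1+r)^3 + D_4/(1+r)^4 + D_5/(1+r)^5 + TV/(1+r)^5
    = 3.75795 + 3.96691 + 4.18749 + 4.42033 + 4.66612 + 56.10076 = 77.09958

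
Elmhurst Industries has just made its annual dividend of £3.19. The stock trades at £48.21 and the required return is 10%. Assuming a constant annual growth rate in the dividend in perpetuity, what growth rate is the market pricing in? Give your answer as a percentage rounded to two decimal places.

P = D₀(1+g)/(r−g) ⇒ P(r−g) = D₀(1+g) ⇒ g(P+D₀) = P·r − D₀
g = (P·r − D₀)/(P + D₀) = (£48.21×0.1 − £3.19) / (£48.21 + £3.19) = 0.031732

3.17%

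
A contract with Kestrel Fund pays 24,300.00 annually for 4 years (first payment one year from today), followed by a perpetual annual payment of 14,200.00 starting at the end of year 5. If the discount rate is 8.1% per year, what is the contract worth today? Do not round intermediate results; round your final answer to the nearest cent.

208686.80

PV of 4-year annuity: 24,300.00 × [1 − (1+0.081)^−4] / 0.081 = 80305.85698
Perpetuity value at year 4: 14,200.00 / 0.081 = 175308.64198
PV of perpetuity: 175308.64198 / (1+0.081)^4 = 128380.93954
Total PV = 80305.85698 + 128380.93954 = 208686.79652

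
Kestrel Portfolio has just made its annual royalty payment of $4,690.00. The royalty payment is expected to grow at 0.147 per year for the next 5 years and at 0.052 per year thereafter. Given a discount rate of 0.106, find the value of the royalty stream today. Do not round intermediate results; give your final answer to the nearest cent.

$135796.94

D_1 = 5379.43000
D_2 = 6170.20621
D_3 = 7077.22652
D_4 = 8117.57882
D_5 = 9310.86291
Terminal value at year 5: TV = D_5×(1+g_2)/(r−g_2) = 9795.02778/0.054 = 181389.40333
P_0 = D_1/(1+r)^1 + D_2/(1+r)^2 + D_3/(1+r)^3 + D_4/(1+r)^4 + D_5/(1+r)^5 + TV/(1+r)^5
    = 4863.86076 + 5044.16663 + 5231.15653 + 5425.07825 + 5626.18874 + 109606.49179 = 135796.94270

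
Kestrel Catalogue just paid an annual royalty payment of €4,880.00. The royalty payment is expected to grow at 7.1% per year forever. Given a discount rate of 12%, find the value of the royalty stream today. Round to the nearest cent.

D₁ = D₀ × (1 + g) = €4,880.00 × 1.071 = €5,226.4800
Growing perpetuity: P = D₁ / (r − g) = €5,226.4800 / (0.12 − 0.071) = €106,662.86

€106662.86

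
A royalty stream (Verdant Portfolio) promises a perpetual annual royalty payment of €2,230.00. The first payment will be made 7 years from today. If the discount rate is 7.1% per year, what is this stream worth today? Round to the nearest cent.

Value at end of year 6: C / r = €2,230.00 / 0.071 = €31,408.4507
Discount to today: PV = €31,408.4507 / (1 + 0.071)^6 = €31,408.4507 / 1.509165 = €20,811.80

€20811.80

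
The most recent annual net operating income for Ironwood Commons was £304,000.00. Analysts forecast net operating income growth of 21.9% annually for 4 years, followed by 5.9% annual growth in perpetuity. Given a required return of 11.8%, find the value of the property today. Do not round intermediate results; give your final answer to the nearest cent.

D_1 = 370576.00000
D_2 = 451732.14400
D_3 = 550661.48354
D_4 = 671256.34843
Terminal value at year 4: TV = D_4×(1+g_2)/(r−g_2) = 710860.47299/0.059 = 12048482.59301
P_0 = D_1/(1+r)^1 + D_2/(1+r)^2 + D_3/(1+r)^3 + D_4/(1+r)^4 + TV/(1+r)^4
    = 331463.32737 + 361407.68879 + 394057.22060 + 429656.30761 + 7711966.60616 = 9228551.15053

£9228551.15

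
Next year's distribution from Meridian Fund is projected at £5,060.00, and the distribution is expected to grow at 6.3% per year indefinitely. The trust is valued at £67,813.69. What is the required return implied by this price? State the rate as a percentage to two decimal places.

P = D₁/(r − g) ⇒ r = D₁/P + g = £5,060.0000/£67,813.69 + 0.063 = 0.074616 + 0.063 = 0.137616

13.76%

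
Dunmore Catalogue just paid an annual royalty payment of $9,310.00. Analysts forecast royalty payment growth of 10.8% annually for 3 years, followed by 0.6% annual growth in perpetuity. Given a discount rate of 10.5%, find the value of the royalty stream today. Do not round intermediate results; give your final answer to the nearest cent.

D_1 = 10315.48000
D_2 = 11429.55184
D_3 = 12663.94344
Terminal value at year 3: TV = D_3×(1+g_2)/(r−g_2) = 12739.92710/0.099 = 128686.13232
P_0 = D_1/(1+r)^1 + D_2/(1+r)^2 + D_3/(1+r)^3 + TV/(1+r)^3
    = 9335.27602 + 9360.62066 + 9386.03411 + 95377.27589 = 123459.20668

$123459.21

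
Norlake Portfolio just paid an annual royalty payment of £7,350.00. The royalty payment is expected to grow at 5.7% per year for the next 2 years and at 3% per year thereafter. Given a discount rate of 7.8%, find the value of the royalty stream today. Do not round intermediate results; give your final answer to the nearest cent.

D_1 = 7768.95000
D_2 = 8211.78015
Terminal value at year 2: TV = D_2×(1+g_2)/(r−g_2) = 8458.13355/0.048 = 176211.11572
P_0 = D_1/(1+r)^1 + D_2/(1+r)^2 + TV/(1+r)^2
    = 7206.81818 + 7066.42562 + 151633.71643 = 165906.96023

£165906.96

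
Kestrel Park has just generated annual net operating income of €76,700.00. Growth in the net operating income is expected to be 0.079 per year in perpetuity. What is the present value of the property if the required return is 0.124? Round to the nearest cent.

D₁ = D₀ × (1 + g) = €76,700.00 × 1.079 = €82,759.3000
Growing perpetuity: P = D₁ / (r − g) = €82,759.3000 / (0.124 − 0.079) = €1,839,095.56

€1839095.56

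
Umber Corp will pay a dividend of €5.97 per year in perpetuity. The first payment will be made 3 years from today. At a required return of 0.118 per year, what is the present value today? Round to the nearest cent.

€40.48

Value at end of year 2: C / r = €5.97 / 0.118 = €50.5932
Discount to today: PV = €50.5932 / (1 + 0.118)^2 = €50.5932 / 1.249924 = €40.48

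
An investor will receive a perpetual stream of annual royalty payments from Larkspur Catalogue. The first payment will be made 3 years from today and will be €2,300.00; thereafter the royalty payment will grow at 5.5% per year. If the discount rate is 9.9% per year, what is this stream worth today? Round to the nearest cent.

€43279.25

Value at end of year 2: C₁ / (r − g) = €2,300.00 / (0.099 − 0.055) = €52,272.7273
Discount to today: PV = €52,272.7273 / (1 + 0.099)^2 = €52,272.7273 / 1.207801 = €43,279.25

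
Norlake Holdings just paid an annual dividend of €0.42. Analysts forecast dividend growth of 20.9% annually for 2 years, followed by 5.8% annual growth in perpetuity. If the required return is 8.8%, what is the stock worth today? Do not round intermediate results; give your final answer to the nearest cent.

€19.28

D_1 = 0.50778
D_2 = 0.61391
Terminal value at year 2: TV = D_2×(1+g_2)/(r−g_2) = 0.64951/0.03 = 21.65042
P_0 = D_1/(1+r)^1 + D_2/(1+r)^2 + TV/(1+r)^2
    = 0.46671 + 0.51861 + 18.28978 = 19.27510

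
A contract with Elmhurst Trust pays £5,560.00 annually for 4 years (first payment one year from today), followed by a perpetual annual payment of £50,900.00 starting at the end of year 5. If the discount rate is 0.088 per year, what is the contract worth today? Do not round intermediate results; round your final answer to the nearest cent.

PV of 4-year annuity: £5,560.00 × [1 − (1+0.088)^−4] / 0.088 = 18092.20205
Perpetuity value at year 4: £50,900.00 / 0.088 = 578409.09091
PV of perpetuity: 578409.09091 / (1+0.088)^4 = 412780.83833
Total PV = 18092.20205 + 412780.83833 = 430873.04038

£430873.04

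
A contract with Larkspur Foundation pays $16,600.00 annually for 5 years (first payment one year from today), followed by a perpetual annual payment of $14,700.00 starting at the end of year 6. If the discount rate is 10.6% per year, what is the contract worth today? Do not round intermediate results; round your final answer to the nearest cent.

$145772.69

PV of 5-year annuity: $16,600.00 × [1 − (1+0.106)^−5] / 0.106 = 61974.26431
Perpetuity value at year 5: $14,700.00 / 0.106 = 138679.24528
PV of perpetuity: 138679.24528 / (1+0.106)^5 = 83798.42086
Total PV = 61974.26431 + 83798.42086 = 145772.68517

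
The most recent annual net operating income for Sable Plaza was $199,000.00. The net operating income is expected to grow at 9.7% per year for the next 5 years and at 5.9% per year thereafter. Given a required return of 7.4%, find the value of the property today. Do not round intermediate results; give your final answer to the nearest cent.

D_1 = 218303.00000
D_2 = 239478.39100
D_3 = 262707.79493
D_4 = 288190.45103
D_5 = 316144.92479
Terminal value at year 5: TV = D_5×(1+g_2)/(r−g_2) = 334797.47535/0.015 = 22319831.68984
P_0 = D_1/(1+r)^1 + D_2/(1+r)^2 + D_3/(1+r)^3 + D_4/(1+r)^4 + D_5/(1+r)^5 + TV/(1+r)^5
    = 203261.63873 + 207614.54161 + 212060.66308 + 216601.99944 + 221240.58974 + 15619585.63598 = 16680365.06859

$16680365.07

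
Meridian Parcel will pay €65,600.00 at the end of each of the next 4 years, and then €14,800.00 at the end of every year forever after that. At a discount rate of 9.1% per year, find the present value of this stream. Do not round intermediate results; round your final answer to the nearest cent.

PV of 4-year annuity: €65,600.00 × [1 − (1+0.091)^−4] / 0.091 = 212059.97489
Perpetuity value at year 4: €14,800.00 / 0.091 = 162637.36264
PV of perpetuity: 162637.36264 / (1+0.091)^4 = 114794.56342
Total PV = 212059.97489 + 114794.56342 = 326854.53832

€326854.54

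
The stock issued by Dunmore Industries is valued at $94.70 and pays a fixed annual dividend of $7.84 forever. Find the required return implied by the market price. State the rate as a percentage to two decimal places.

P = C/r ⇒ r = C/P = $7.84/$94.70 = 0.082788

8.28%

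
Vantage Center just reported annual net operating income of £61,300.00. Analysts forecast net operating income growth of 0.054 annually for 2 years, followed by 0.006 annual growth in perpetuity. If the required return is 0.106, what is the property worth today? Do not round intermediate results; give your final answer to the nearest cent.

D_1 = 64610.20000
D_2 = 68099.15080
Terminal value at year 2: TV = D_2×(1+g_2)/(r−g_2) = 68507.74570/0.1 = 685077.45705
P_0 = D_1/(1+r)^1 + D_2/(1+r)^2 + TV/(1+r)^2
    = 58417.90235 + 55671.31020 + 560053.38058 = 674142.59313

£674142.59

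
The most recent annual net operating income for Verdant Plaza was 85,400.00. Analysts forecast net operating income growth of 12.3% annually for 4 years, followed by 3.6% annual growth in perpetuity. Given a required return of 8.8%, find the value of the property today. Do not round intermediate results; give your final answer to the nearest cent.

2301128.13

D_1 = 95904.20000
D_2 = 107700.41660
D_3 = 120947.56784
D_4 = 135824.11869
Terminal value at year 4: TV = D_4×(1+g_2)/(r−g_2) = 140713.78696/0.052 = 2706034.36460
P_0 = D_1/(1+r)^1 + D_2/(1+r)^2 + D_3/(1+r)^3 + D_4/(1+r)^4 + TV/(1+r)^4
    = 88147.24265 + 90982.86167 + 93909.70005 + 96930.69224 + 1931157.63762 = 2301128.13422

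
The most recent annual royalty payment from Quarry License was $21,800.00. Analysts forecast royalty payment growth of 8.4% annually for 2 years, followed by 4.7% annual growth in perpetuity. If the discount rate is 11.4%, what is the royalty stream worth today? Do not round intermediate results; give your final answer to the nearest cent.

$364419.08

D_1 = 23631.20000
D_2 = 25616.22080
Terminal value at year 2: TV = D_2×(1+g_2)/(r−g_2) = 26820.18318/0.067 = 400301.24146
P_0 = D_1/(1+r)^1 + D_2/(1+r)^2 + TV/(1+r)^2
    = 21212.92639 + 20641.66266 + 322564.48970 = 364419.07875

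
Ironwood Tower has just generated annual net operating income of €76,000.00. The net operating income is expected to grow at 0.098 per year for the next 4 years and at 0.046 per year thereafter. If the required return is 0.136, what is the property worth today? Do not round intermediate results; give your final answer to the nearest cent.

€1050315.08

D_1 = 83448.00000
D_2 = 91625.90400
D_3 = 100605.24259
D_4 = 110464.55637
Terminal value at year 4: TV = D_4×(1+g_2)/(r−g_2) = 115545.92596/0.09 = 1283843.62177
P_0 = D_1/(1+r)^1 + D_2/(1+r)^2 + D_3/(1+r)^3 + D_4/(1+r)^4 + TV/(1+r)^4
    = 73457.74648 + 71000.53313 + 68625.51529 + 66329.94348 + 770901.34312 = 1050315.08150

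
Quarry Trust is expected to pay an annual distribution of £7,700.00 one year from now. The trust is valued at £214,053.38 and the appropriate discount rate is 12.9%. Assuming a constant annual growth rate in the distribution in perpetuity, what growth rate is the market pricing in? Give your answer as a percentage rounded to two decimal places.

P = D₁/(r−g) ⇒ g = r − D₁/P = 0.129 − £7,700.00/£214,053.38 = 0.093028

9.30%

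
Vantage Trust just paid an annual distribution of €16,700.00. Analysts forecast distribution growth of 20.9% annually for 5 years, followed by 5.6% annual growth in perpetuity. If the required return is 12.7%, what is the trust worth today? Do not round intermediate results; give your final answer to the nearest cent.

€456479.40

D_1 = 20190.30000
D_2 = 24410.07270
D_3 = 29511.77789
D_4 = 35679.73947
D_5 = 43136.80502
Terminal value at year 5: TV = D_5×(1+g_2)/(r−g_2) = 45552.46611/0.071 = 641584.02966
P_0 = D_1/(1+r)^1 + D_2/(1+r)^2 + D_3/(1+r)^3 + D_4/(1+r)^4 + D_5/(1+r)^5 + TV/(1+r)^5
    = 17915.08429 + 19218.57756 + 20616.91240 + 22116.98943 + 23726.21138 + 352885.62274 = 456479.39780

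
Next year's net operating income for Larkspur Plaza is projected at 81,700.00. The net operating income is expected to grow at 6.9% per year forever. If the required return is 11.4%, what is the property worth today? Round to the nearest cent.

1815555.56

Growing perpetuity: P = D₁ / (r − g) = 81,700.0000 / (0.114 − 0.069) = 1,815,555.56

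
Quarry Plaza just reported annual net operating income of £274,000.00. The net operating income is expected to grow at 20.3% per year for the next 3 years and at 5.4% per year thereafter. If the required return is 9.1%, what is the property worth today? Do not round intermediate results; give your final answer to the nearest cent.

D_1 = 329622.00000
D_2 = 396535.26600
D_3 = 477031.92500
Terminal value at year 3: TV = D_3×(1+g_2)/(r−g_2) = 502791.64895/0.037 = 13588963.48508
P_0 = D_1/(1+r)^1 + D_2/(1+r)^2 + D_3/(1+r)^3 + TV/(1+r)^3
    = 302128.32264 + 333144.24577 + 367344.20501 + 10464345.73180 = 11466962.50522

£11466962.51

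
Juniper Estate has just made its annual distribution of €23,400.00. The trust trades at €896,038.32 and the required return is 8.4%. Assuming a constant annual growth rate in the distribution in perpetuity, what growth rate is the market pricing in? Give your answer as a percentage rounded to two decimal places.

5.64%

P = D₀(1+g)/(r−g) ⇒ P(r−g) = D₀(1+g) ⇒ g(P+D₀) = P·r − D₀
g = (P·r − D₀)/(P + D₀) = (€896,038.32×0.084 − €23,400.00) / (€896,038.32 + €23,400.00) = 0.056412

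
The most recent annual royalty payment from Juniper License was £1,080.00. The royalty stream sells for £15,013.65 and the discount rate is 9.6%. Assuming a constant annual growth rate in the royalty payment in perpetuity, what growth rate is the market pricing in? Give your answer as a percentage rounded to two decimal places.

2.25%

P = D₀(1+g)/(r−g) ⇒ P(r−g) = D₀(1+g) ⇒ g(P+D₀) = P·r − D₀
g = (P·r − D₀)/(P + D₀) = (£15,013.65×0.096 − £1,080.00) / (£15,013.65 + £1,080.00) = 0.022450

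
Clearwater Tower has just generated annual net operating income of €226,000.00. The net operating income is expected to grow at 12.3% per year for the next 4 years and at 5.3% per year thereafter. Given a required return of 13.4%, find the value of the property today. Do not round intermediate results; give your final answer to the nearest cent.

D_1 = 253798.00000
D_2 = 285015.15400
D_3 = 320072.01794
D_4 = 359440.87615
Terminal value at year 4: TV = D_4×(1+g_2)/(r−g_2) = 378491.24258/0.081 = 4672731.38994
P_0 = D_1/(1+r)^1 + D_2/(1+r)^2 + D_3/(1+r)^3 + D_4/(1+r)^4 + TV/(1+r)^4
    = 223807.76014 + 221636.78540 + 219486.86949 + 217357.80814 + 2825651.50587 = 3707940.72903

€3707940.73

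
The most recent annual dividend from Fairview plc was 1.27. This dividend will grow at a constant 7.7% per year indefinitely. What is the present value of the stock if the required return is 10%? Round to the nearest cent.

59.47

D₁ = D₀ × (1 + g) = 1.27 × 1.077 = 1.3678
Growing perpetuity: P = D₁ / (r − g) = 1.3678 / (0.1 − 0.077) = 59.47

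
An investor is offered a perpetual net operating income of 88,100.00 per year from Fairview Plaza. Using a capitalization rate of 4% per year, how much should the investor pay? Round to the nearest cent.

2202500.00

Level perpetuity: PV = C / r = 88,100.00 / 0.04 = 2,202,500.00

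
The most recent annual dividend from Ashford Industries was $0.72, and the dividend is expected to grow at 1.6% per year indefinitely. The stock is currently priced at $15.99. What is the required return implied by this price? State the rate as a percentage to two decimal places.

D₁ = $0.72 × 1.016 = $0.7315
P = D₁/(r − g) ⇒ r = D₁/P + g = $0.7315/$15.99 + 0.016 = 0.045749 + 0.016 = 0.061749

6.17%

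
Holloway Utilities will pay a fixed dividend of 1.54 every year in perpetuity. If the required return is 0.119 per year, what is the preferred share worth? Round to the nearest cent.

12.94

Level perpetuity: PV = C / r = 1.54 / 0.119 = 12.94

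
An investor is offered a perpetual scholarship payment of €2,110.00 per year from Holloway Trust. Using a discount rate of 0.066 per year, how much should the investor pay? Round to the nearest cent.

Level perpetuity: PV = C / r = €2,110.00 / 0.066 = €31,969.70

€31969.70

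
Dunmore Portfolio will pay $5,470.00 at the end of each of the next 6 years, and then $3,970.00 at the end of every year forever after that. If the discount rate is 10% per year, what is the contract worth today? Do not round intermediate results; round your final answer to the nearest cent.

PV of 6-year annuity: $5,470.00 × [1 − (1+0.1)^−6] / 0.1 = 23823.27603
Perpetuity value at year 6: $3,970.00 / 0.1 = 39700.00000
PV of perpetuity: 39700.00000 / (1+0.1)^6 = 22409.61502
Total PV = 23823.27603 + 22409.61502 = 46232.89105

$46232.89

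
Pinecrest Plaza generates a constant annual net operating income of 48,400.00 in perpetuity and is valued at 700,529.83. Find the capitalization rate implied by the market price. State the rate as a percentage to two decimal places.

P = C/r ⇒ r = C/P = 48,400.00/700,529.83 = 0.069091

6.91%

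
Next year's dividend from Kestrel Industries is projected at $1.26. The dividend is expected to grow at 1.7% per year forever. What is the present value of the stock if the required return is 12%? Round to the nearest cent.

$12.23

Growing perpetuity: P = D₁ / (r − g) = $1.2600 / (0.12 − 0.017) = $12.23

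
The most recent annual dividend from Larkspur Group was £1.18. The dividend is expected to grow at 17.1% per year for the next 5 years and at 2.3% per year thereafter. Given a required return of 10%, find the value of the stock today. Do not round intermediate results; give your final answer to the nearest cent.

D_1 = 1.38178
D_2 = 1.61806
D_3 = 1.89475
D_4 = 2.21876
D_5 = 2.59816
Terminal value at year 5: TV = D_5×(1+g_2)/(r−g_2) = 2.65792/0.077 = 34.51846
P_0 = D_1/(1+r)^1 + D_2/(1+r)^2 + D_3/(1+r)^3 + D_4/(1+r)^4 + D_5/(1+r)^5 + TV/(1+r)^5
    = 1.25616 + 1.33724 + 1.42356 + 1.51544 + 1.61326 + 21.43325 = 28.57891

£28.58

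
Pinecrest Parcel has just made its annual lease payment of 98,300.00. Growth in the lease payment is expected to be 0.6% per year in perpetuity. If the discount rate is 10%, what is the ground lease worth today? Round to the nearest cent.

1052019.15

D₁ = D₀ × (1 + g) = 98,300.00 × 1.006 = 98,889.8000
Growing perpetuity: P = D₁ / (r − g) = 98,889.8000 / (0.1 − 0.006) = 1,052,019.15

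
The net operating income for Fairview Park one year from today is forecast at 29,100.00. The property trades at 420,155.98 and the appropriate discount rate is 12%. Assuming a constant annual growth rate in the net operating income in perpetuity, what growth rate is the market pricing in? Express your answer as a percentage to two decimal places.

5.07%

P = D₁/(r−g) ⇒ g = r − D₁/P = 0.12 − 29,100.00/420,155.98 = 0.050740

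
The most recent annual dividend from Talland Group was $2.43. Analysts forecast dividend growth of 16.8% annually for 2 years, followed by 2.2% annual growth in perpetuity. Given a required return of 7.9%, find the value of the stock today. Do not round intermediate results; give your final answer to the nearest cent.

D_1 = 2.83824
D_2 = 3.31506
Terminal value at year 2: TV = D_2×(1+g_2)/(r−g_2) = 3.38800/0.057 = 59.43852
P_0 = D_1/(1+r)^1 + D_2/(1+r)^2 + TV/(1+r)^2
    = 2.63044 + 2.84740 + 51.05345 = 56.53129

$56.53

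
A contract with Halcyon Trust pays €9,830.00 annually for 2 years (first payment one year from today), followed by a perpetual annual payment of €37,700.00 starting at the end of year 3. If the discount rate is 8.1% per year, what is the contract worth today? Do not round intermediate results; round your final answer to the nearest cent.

€415800.57

PV of 2-year annuity: €9,830.00 × [1 − (1+0.081)^−2] / 0.081 = 17505.48752
Perpetuity value at year 2: €37,700.00 / 0.081 = 465432.09877
PV of perpetuity: 465432.09877 / (1+0.081)^2 = 398295.08153
Total PV = 17505.48752 + 398295.08153 = 415800.56905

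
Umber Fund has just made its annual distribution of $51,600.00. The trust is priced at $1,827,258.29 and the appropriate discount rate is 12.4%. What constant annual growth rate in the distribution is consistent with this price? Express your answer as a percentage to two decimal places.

P = D₀(1+g)/(r−g) ⇒ P(r−g) = D₀(1+g) ⇒ g(P+D₀) = P·r − D₀
g = (P·r − D₀)/(P + D₀) = ($1,827,258.29×0.124 − $51,600.00) / ($1,827,258.29 + $51,600.00) = 0.093131

9.31%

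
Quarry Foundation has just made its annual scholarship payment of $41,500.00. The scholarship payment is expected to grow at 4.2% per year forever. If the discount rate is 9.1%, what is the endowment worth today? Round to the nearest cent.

D₁ = D₀ × (1 + g) = $41,500.00 × 1.042 = $43,243.0000
Growing perpetuity: P = D₁ / (r − g) = $43,243.0000 / (0.091 − 0.042) = $882,510.20

$882510.20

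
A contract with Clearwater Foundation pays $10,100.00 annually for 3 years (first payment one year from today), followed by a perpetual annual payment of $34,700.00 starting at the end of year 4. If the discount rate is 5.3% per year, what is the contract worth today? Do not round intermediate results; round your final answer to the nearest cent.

PV of 3-year annuity: $10,100.00 × [1 − (1+0.053)^−3] / 0.053 = 27350.91700
Perpetuity value at year 3: $34,700.00 / 0.053 = 654716.98113
PV of perpetuity: 654716.98113 / (1+0.053)^3 = 560748.97917
Total PV = 27350.91700 + 560748.97917 = 588099.89617

$588099.90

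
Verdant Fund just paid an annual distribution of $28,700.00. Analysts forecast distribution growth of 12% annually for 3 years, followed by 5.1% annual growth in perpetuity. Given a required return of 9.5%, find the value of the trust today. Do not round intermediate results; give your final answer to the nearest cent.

D_1 = 32144.00000
D_2 = 36001.28000
D_3 = 40321.43360
Terminal value at year 3: TV = D_3×(1+g_2)/(r−g_2) = 42377.82671/0.044 = 963132.42531
P_0 = D_1/(1+r)^1 + D_2/(1+r)^2 + D_3/(1+r)^3 + TV/(1+r)^3
    = 29355.25114 + 30025.46235 + 30710.97519 + 733573.52111 = 823665.20980

$823665.21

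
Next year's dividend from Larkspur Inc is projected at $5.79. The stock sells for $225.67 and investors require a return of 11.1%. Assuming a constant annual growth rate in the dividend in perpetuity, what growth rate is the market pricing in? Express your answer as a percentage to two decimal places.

P = D₁/(r−g) ⇒ g = r − D₁/P = 0.111 − $5.79/$225.67 = 0.085343

8.53%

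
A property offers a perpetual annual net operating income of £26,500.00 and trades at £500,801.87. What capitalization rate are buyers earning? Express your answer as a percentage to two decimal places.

P = C/r ⇒ r = C/P = £26,500.00/£500,801.87 = 0.052915

5.29%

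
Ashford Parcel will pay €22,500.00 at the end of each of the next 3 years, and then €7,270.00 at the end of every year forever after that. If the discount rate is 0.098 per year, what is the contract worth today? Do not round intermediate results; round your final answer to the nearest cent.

€112192.19

PV of 3-year annuity: €22,500.00 × [1 − (1+0.098)^−3] / 0.098 = 56151.77395
Perpetuity value at year 3: €7,270.00 / 0.098 = 74183.67347
PV of perpetuity: 74183.67347 / (1+0.098)^3 = 56040.41140
Total PV = 56151.77395 + 56040.41140 = 112192.18535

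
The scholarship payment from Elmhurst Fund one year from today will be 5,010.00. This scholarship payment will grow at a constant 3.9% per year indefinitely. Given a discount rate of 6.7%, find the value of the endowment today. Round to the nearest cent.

Growing perpetuity: P = D₁ / (r − g) = 5,010.0000 / (0.067 − 0.039) = 178,928.57

178928.57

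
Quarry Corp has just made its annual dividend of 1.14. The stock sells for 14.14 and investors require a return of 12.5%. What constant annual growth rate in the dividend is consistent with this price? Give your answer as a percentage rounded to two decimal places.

P = D₀(1+g)/(r−g) ⇒ P(r−g) = D₀(1+g) ⇒ g(P+D₀) = P·r − D₀
g = (P·r − D₀)/(P + D₀) = (14.14×0.125 − 1.14) / (14.14 + 1.14) = 0.041067

4.11%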